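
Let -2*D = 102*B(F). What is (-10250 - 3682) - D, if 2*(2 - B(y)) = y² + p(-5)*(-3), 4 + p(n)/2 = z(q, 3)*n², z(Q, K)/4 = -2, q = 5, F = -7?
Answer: -92583/2 ≈ -46292.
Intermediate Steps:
z(Q, K) = -8 (z(Q, K) = 4*(-2) = -8)
p(n) = -8 - 16*n² (p(n) = -8 + 2*(-8*n²) = -8 - 16*n²)
B(y) = -610 - y²/2 (B(y) = 2 - (y² + (-8 - 16*(-5)²)*(-3))/2 = 2 - (y² + (-8 - 16*25)*(-3))/2 = 2 - (y² + (-8 - 400)*(-3))/2 = 2 - (y² - 408*(-3))/2 = 2 - (y² + 1224)/2 = 2 - (1224 + y²)/2 = 2 + (-612 - y²/2) = -610 - y²/2)
D = 64719/2 (D = -51*(-610 - ½*(-7)²) = -51*(-610 - ½*49) = -51*(-610 - 49/2) = -51*(-1269)/2 = -½*(-64719) = 64719/2 ≈ 32360.)
(-10250 - 3682) - D = (-10250 - 3682) - 1*64719/2 = -13932 - 64719/2 = -92583/2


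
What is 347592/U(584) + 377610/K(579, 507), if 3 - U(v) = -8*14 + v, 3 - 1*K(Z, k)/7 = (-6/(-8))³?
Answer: 104122600/5159 ≈ 20183.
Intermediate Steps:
K(Z, k) = 1155/64 (K(Z, k) = 21 - 7*(-6/(-8))³ = 21 - 7*(-6*(-⅛))³ = 21 - 7*(¾)³ = 21 - 7*27/64 = 21 - 189/64 = 1155/64)
U(v) = 115 - v (U(v) = 3 - (-8*14 + v) = 3 - (-112 + v) = 3 + (112 - v) = 115 - v)
347592/U(584) + 377610/K(579, 507) = 347592/(115 - 1*584) + 377610/(1155/64) = 347592/(115 - 584) + 377610*(64/1155) = 347592/(-469) + 1611136/77 = 347592*(-1/469) + 1611136/77 = -49656/67 + 1611136/77 = 104122600/5159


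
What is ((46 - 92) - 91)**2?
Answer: 18769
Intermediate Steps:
((46 - 92) - 91)**2 = (-46 - 91)**2 = (-137)**2 = 18769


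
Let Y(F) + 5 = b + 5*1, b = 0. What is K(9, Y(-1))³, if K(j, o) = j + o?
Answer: 729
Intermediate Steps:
Y(F) = 0 (Y(F) = -5 + (0 + 5*1) = -5 + (0 + 5) = -5 + 5 = 0)
K(9, Y(-1))³ = (9 + 0)³ = 9³ = 729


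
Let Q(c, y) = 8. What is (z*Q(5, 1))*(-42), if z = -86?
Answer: 28896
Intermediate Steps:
(z*Q(5, 1))*(-42) = -86*8*(-42) = -688*(-42) = 28896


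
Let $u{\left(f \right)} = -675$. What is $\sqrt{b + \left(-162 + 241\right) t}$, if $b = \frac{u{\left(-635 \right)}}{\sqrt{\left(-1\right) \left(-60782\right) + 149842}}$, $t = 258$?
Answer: $\frac{\sqrt{392446115808 - 493650 \sqrt{3291}}}{4388} \approx 142.76$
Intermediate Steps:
$b = - \frac{225 \sqrt{3291}}{8776}$ ($b = - \frac{675}{\sqrt{\left(-1\right) \left(-60782\right) + 149842}} = - \frac{675}{\sqrt{60782 + 149842}} = - \frac{675}{\sqrt{210624}} = - \frac{675}{8 \sqrt{3291}} = - 675 \frac{\sqrt{3291}}{26328} = - \frac{225 \sqrt{3291}}{8776} \approx -1.4708$)
$\sqrt{b + \left(-162 + 241\right) t} = \sqrt{- \frac{225 \sqrt{3291}}{8776} + \left(-162 + 241\right) 258} = \sqrt{- \frac{225 \sqrt{3291}}{8776} + 79 \cdot 258} = \sqrt{- \frac{225 \sqrt{3291}}{8776} + 20382} = \sqrt{20382 - \frac{225 \sqrt{3291}}{8776}}$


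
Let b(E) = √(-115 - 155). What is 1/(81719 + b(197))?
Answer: 81719/6677995231 - 3*I*√30/6677995231 ≈ 1.2237e-5 - 2.4606e-9*I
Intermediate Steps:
b(E) = 3*I*√30 (b(E) = √(-270) = 3*I*√30)
1/(81719 + b(197)) = 1/(81719 + 3*I*√30)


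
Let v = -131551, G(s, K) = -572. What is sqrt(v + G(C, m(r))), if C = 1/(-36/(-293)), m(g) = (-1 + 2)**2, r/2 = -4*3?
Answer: I*sqrt(132123) ≈ 363.49*I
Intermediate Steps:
r = -24 (r = 2*(-4*3) = 2*(-12) = -24)
m(g) = 1 (m(g) = 1**2 = 1)
C = 293/36 (C = 1/(-36*(-1/293)) = 1/(36/293) = 293/36 ≈ 8.1389)
sqrt(v + G(C, m(r))) = sqrt(-131551 - 572) = sqrt(-132123) = I*sqrt(132123)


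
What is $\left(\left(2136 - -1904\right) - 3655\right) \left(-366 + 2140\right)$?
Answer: $682990$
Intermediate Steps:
$\left(\left(2136 - -1904\right) - 3655\right) \left(-366 + 2140\right) = \left(\left(2136 + 1904\right) - 3655\right) 1774 = \left(4040 - 3655\right) 1774 = 385 \cdot 1774 = 682990$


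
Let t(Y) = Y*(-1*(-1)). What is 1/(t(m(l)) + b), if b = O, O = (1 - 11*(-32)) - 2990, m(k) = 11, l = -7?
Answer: -1/2626 ≈ -0.00038081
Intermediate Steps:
t(Y) = Y (t(Y) = Y*1 = Y)
O = -2637 (O = (1 + 352) - 2990 = 353 - 2990 = -2637)
b = -2637
1/(t(m(l)) + b) = 1/(11 - 2637) = 1/(-2626) = -1/2626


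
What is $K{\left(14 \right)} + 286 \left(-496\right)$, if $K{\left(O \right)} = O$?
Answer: $-141842$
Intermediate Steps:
$K{\left(14 \right)} + 286 \left(-496\right) = 14 + 286 \left(-496\right) = 14 - 141856 = -141842$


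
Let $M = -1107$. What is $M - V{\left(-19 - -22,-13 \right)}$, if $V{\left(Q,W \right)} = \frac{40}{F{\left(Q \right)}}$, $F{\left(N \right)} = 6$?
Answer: $- \frac{3341}{3} \approx -1113.7$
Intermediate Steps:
$V{\left(Q,W \right)} = \frac{20}{3}$ ($V{\left(Q,W \right)} = \frac{40}{6} = 40 \cdot \frac{1}{6} = \frac{20}{3}$)
$M - V{\left(-19 - -22,-13 \right)} = -1107 - \frac{20}{3} = - \frac{3341}{3}$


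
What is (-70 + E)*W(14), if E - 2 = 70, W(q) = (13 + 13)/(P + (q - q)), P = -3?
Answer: -52/3 ≈ -17.333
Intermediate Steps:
W(q) = -26/3 (W(q) = (13 + 13)/(-3 + (q - q)) = 26/(-3 + 0) = 26/(-3) = 26*(-1/3) = -26/3)
E = 72 (E = 2 + 70 = 72)
(-70 + E)*W(14) = (-70 + 72)*(-26/3) = 2*(-26/3) = -52/3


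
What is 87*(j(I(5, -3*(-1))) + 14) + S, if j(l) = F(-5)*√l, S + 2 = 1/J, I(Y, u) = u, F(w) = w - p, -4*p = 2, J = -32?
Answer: 38911/32 - 783*√3/2 ≈ 537.87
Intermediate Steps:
p = -½ (p = -¼*2 = -½ ≈ -0.50000)
F(w) = ½ + w (F(w) = w - 1*(-½) = w + ½ = ½ + w)
S = -65/32 (S = -2 + 1/(-32) = -2 - 1/32 = -65/32 ≈ -2.0313)
j(l) = -9*√l/2 (j(l) = (½ - 5)*√l = -9*√l/2)
87*(j(I(5, -3*(-1))) + 14) + S = 87*(-9*√3/2 + 14) - 65/32 = 87*(14 - 9*√3/2) - 65/32 = (1218 - 783*√3/2) - 65/32 = 38911/32 - 783*√3/2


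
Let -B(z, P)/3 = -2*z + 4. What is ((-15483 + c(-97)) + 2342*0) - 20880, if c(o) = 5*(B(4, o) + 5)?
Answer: -36278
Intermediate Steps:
B(z, P) = -12 + 6*z (B(z, P) = -3*(-2*z + 4) = -3*(4 - 2*z) = -12 + 6*z)
c(o) = 85 (c(o) = 5*((-12 + 6*4) + 5) = 5*((-12 + 24) + 5) = 5*(12 + 5) = 5*17 = 85)
((-15483 + c(-97)) + 2342*0) - 20880 = ((-15483 + 85) + 2342*0) - 20880 = (-15398 + 0) - 20880 = -15398 - 20880 = -36278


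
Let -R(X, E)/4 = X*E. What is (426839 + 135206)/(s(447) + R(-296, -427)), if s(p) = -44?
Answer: -562045/505612 ≈ -1.1116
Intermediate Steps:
R(X, E) = -4*E*X (R(X, E) = -4*X*E = -4*E*X)
(426839 + 135206)/(s(447) + R(-296, -427)) = (426839 + 135206)/(-44 - 4*(-427)*(-296)) = 562045/(-44 - 505568) = 562045/(-505612) = 562045*(-1/505612) = -562045/505612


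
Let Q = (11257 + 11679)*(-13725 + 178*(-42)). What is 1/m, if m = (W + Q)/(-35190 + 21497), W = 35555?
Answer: 13693/486230581 ≈ 2.8162e-5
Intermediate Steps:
Q = -486266136 (Q = 22936*(-13725 - 7476) = 22936*(-21201) = -486266136)
m = 486230581/13693 (m = (35555 - 486266136)/(-35190 + 21497) = -486230581/(-13693) = -486230581*(-1/13693) = 486230581/13693 ≈ 35509.)
1/m = 1/(486230581/13693) = 13693/486230581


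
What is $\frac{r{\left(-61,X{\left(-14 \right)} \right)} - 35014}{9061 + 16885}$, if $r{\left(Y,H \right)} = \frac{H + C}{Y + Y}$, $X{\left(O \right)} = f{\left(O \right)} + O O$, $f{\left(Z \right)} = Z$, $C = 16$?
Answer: $- \frac{2135953}{1582706} \approx -1.3496$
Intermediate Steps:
$X{\left(O \right)} = O + O^{2}$ ($X{\left(O \right)} = O + O O = O + O^{2}$)
$r{\left(Y,H \right)} = \frac{16 + H}{2 Y}$ ($r{\left(Y,H \right)} = \frac{H + 16}{Y + Y} = \frac{16 + H}{2 Y}$)
$\frac{r{\left(-61,X{\left(-14 \right)} \right)} - 35014}{9061 + 16885} = \frac{\frac{16 - 14 \left(1 - 14\right)}{2 \left(-61\right)} - 35014}{9061 + 16885} = \frac{\frac{1}{2} \left(- \frac{1}{61}\right) \left(16 - -182\right) - 35014}{25946} = \left(\frac{1}{2} \left(- \frac{1}{61}\right) \left(16 + 182\right) - 35014\right) \frac{1}{25946} = \left(\frac{1}{2} \left(- \frac{1}{61}\right) 198 - 35014\right) \frac{1}{25946} = \left(- \frac{99}{61} - 35014\right) \frac{1}{25946} = \left(- \frac{2135953}{61}\right) \frac{1}{25946} = - \frac{2135953}{1582706}$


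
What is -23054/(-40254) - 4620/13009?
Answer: 56968003/261832143 ≈ 0.21757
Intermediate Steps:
-23054/(-40254) - 4620/13009 = -23054*(-1/40254) - 4620*1/13009 = 11527/20127 - 4620/13009 = 56968003/261832143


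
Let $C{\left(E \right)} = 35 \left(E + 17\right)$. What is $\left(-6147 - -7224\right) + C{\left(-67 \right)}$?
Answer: $-673$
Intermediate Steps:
$C{\left(E \right)} = 595 + 35 E$ ($C{\left(E \right)} = 35 \left(17 + E\right) = 595 + 35 E$)
$\left(-6147 - -7224\right) + C{\left(-67 \right)} = \left(-6147 - -7224\right) + \left(595 + 35 \left(-67\right)\right) = \left(-6147 + 7224\right) + \left(595 - 2345\right) = 1077 - 1750 = -673$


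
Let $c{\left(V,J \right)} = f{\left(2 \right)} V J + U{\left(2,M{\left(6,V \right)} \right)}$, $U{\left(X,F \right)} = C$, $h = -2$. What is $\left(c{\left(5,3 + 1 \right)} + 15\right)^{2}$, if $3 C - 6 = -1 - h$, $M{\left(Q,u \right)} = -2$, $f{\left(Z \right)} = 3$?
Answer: $\frac{53824}{9} \approx 5980.4$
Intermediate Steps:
$C = \frac{7}{3}$ ($C = 2 + \frac{-1 - -2}{3} = 2 + \frac{-1 + 2}{3} = 2 + \frac{1}{3} \cdot 1 = 2 + \frac{1}{3} = \frac{7}{3} \approx 2.3333$)
$U{\left(X,F \right)} = \frac{7}{3}$
$c{\left(V,J \right)} = \frac{7}{3} + 3 J V$ ($c{\left(V,J \right)} = 3 V J + \frac{7}{3} = 3 J V + \frac{7}{3} = \frac{7}{3} + 3 J V$)
$\left(c{\left(5,3 + 1 \right)} + 15\right)^{2} = \left(\left(\frac{7}{3} + 3 \left(3 + 1\right) 5\right) + 15\right)^{2} = \left(\left(\frac{7}{3} + 3 \cdot 4 \cdot 5\right) + 15\right)^{2} = \left(\left(\frac{7}{3} + 60\right) + 15\right)^{2} = \left(\frac{187}{3} + 15\right)^{2} = \left(\frac{232}{3}\right)^{2} = \frac{53824}{9}$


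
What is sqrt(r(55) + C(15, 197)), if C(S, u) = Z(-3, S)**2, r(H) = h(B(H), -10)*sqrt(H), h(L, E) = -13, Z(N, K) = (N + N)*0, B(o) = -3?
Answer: I*sqrt(13)*55**(1/4) ≈ 9.8189*I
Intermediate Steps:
Z(N, K) = 0 (Z(N, K) = (2*N)*0 = 0)
r(H) = -13*sqrt(H)
C(S, u) = 0 (C(S, u) = 0**2 = 0)
sqrt(r(55) + C(15, 197)) = sqrt(-13*sqrt(55) + 0) = sqrt(-13*sqrt(55)) = I*sqrt(13)*55**(1/4)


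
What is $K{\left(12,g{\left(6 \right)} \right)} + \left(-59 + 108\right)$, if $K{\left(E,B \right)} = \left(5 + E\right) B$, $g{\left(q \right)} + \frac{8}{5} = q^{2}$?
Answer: $\frac{3169}{5} \approx 633.8$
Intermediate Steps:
$g{\left(q \right)} = - \frac{8}{5} + q^{2}$
$K{\left(E,B \right)} = B \left(5 + E\right)$
$K{\left(12,g{\left(6 \right)} \right)} + \left(-59 + 108\right) = \left(- \frac{8}{5} + 6^{2}\right) \left(5 + 12\right) + \left(-59 + 108\right) = \left(- \frac{8}{5} + 36\right) 17 + 49 = \frac{172}{5} \cdot 17 + 49 = \frac{2924}{5} + 49 = \frac{3169}{5}$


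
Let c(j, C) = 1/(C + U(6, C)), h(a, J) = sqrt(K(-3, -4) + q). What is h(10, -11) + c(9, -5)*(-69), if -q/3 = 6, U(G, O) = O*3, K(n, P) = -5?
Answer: 69/20 + I*sqrt(23) ≈ 3.45 + 4.7958*I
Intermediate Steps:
U(G, O) = 3*O
q = -18 (q = -3*6 = -18)
h(a, J) = I*sqrt(23) (h(a, J) = sqrt(-5 - 18) = sqrt(-23) = I*sqrt(23))
c(j, C) = 1/(4*C) (c(j, C) = 1/(C + 3*C) = 1/(4*C))
h(10, -11) + c(9, -5)*(-69) = I*sqrt(23) + ((1/4)/(-5))*(-69) = I*sqrt(23) + ((1/4)*(-1/5))*(-69) = I*sqrt(23) - 1/20*(-69) = I*sqrt(23) + 69/20 = 69/20 + I*sqrt(23)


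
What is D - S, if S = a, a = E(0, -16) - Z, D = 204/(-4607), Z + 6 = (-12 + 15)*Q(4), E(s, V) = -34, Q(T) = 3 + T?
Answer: 13267/271 ≈ 48.956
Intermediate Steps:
Z = 15 (Z = -6 + (-12 + 15)*(3 + 4) = -6 + 3*7 = -6 + 21 = 15)
D = -12/271 (D = 204*(-1/4607) = -12/271 ≈ -0.044280)
a = -49 (a = -34 - 1*15 = -34 - 15 = -49)
S = -49
D - S = -12/271 - 1*(-49) = -12/271 + 49 = 13267/271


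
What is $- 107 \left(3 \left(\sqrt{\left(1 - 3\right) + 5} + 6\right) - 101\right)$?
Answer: $8881 - 321 \sqrt{3} \approx 8325.0$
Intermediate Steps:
$- 107 \left(3 \left(\sqrt{\left(1 - 3\right) + 5} + 6\right) - 101\right) = - 107 \left(3 \left(\sqrt{-2 + 5} + 6\right) - 101\right) = - 107 \left(3 \left(\sqrt{3} + 6\right) - 101\right) = - 107 \left(3 \left(6 + \sqrt{3}\right) - 101\right) = - 107 \left(\left(18 + 3 \sqrt{3}\right) - 101\right) = - 107 \left(-83 + 3 \sqrt{3}\right) = 8881 - 321 \sqrt{3}$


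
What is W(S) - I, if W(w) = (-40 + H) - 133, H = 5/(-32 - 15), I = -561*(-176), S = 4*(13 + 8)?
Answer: -4648728/47 ≈ -98909.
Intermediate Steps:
S = 84 (S = 4*21 = 84)
I = 98736
H = -5/47 (H = 5/(-47) = 5*(-1/47) = -5/47 ≈ -0.10638)
W(w) = -8136/47 (W(w) = (-40 - 5/47) - 133 = -1885/47 - 133 = -8136/47)
W(S) - I = -8136/47 - 1*98736 = -8136/47 - 98736 = -4648728/47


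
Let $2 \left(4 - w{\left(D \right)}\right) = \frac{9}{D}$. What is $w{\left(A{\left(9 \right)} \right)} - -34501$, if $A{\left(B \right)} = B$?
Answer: $\frac{69009}{2} \approx 34505.0$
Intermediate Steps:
$w{\left(D \right)} = 4 - \frac{9}{2 D}$ ($w{\left(D \right)} = 4 - \frac{9 \frac{1}{D}}{2} = 4 - \frac{9}{2 D}$)
$w{\left(A{\left(9 \right)} \right)} - -34501 = \left(4 - \frac{9}{2 \cdot 9}\right) - -34501 = \left(4 - \frac{1}{2}\right) + 34501 = \frac{7}{2} + 34501 = \frac{69009}{2}$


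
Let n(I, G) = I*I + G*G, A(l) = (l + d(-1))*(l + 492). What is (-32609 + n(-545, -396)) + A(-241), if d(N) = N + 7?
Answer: 362247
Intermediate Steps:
d(N) = 7 + N
A(l) = (6 + l)*(492 + l) (A(l) = (l + (7 - 1))*(l + 492) = (l + 6)*(492 + l) = (6 + l)*(492 + l))
n(I, G) = G**2 + I**2 (n(I, G) = I**2 + G**2 = G**2 + I**2)
(-32609 + n(-545, -396)) + A(-241) = (-32609 + ((-396)**2 + (-545)**2)) + (2952 + (-241)**2 + 498*(-241)) = (-32609 + (156816 + 297025)) + (2952 + 58081 - 120018) = (-32609 + 453841) - 58985 = 421232 - 58985 = 362247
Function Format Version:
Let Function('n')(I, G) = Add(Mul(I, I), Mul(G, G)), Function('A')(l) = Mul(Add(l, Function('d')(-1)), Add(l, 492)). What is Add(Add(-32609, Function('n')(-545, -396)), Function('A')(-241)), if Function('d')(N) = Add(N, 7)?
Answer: 362247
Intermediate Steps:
Function('d')(N) = Add(7, N)
Function('A')(l) = Mul(Add(6, l), Add(492, l)) (Function('A')(l) = Mul(Add(l, Add(7, -1)), Add(l, 492)) = Mul(Add(l, 6), Add(492, l)) = Mul(Add(6, l), Add(492, l)))
Function('n')(I, G) = Add(Pow(G, 2), Pow(I, 2)) (Function('n')(I, G) = Add(Pow(I, 2), Pow(G, 2)) = Add(Pow(G, 2), Pow(I, 2)))
Add(Add(-32609, Function('n')(-545, -396)), Function('A')(-241)) = Add(Add(-32609, Add(Pow(-396, 2), Pow(-545, 2))), Add(2952, Pow(-241, 2), Mul(498, -241))) = Add(Add(-32609, Add(156816, 297025)), Add(2952, 58081, -120018)) = Add(Add(-32609, 453841), -58985) = Add(421232, -58985) = 362247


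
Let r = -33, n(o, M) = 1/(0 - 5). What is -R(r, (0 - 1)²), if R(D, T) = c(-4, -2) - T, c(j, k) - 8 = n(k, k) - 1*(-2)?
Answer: -44/5 ≈ -8.8000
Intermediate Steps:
n(o, M) = -⅕ (n(o, M) = 1/(-5) = -⅕)
c(j, k) = 49/5 (c(j, k) = 8 + (-⅕ - 1*(-2)) = 8 + (-⅕ + 2) = 8 + 9/5 = 49/5)
R(D, T) = 49/5 - T
-R(r, (0 - 1)²) = -(49/5 - (0 - 1)²) = -(49/5 - 1*(-1)²) = -(49/5 - 1*1) = -(49/5 - 1) = -1*44/5 = -44/5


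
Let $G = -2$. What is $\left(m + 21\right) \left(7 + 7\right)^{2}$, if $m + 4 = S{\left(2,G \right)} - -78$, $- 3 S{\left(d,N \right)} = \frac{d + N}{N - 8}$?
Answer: $18620$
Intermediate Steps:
$S{\left(d,N \right)} = - \frac{N + d}{3 \left(-8 + N\right)}$ ($S{\left(d,N \right)} = - \frac{\left(d + N\right) \frac{1}{N - 8}}{3} = - \frac{\left(N + d\right) \frac{1}{-8 + N}}{3} = - \frac{\frac{1}{-8 + N} \left(N + d\right)}{3} = - \frac{N + d}{3 \left(-8 + N\right)}$)
$m = 74$ ($m = -4 + \left(\frac{\left(-1\right) \left(-2\right) - 2}{3 \left(-8 - 2\right)} - -78\right) = -4 + \left(\frac{2 - 2}{3 \left(-10\right)} + 78\right) = -4 + \left(\frac{1}{3} \left(- \frac{1}{10}\right) 0 + 78\right) = -4 + \left(0 + 78\right) = -4 + 78 = 74$)
$\left(m + 21\right) \left(7 + 7\right)^{2} = \left(74 + 21\right) \left(7 + 7\right)^{2} = 95 \cdot 14^{2} = 95 \cdot 196 = 18620$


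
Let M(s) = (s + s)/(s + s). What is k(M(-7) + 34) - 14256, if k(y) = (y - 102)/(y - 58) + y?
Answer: -327016/23 ≈ -14218.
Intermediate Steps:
M(s) = 1 (M(s) = (2*s)/((2*s)) = (2*s)*(1/(2*s)) = 1)
k(y) = y + (-102 + y)/(-58 + y) (k(y) = (-102 + y)/(-58 + y) + y = y + (-102 + y)/(-58 + y))
k(M(-7) + 34) - 14256 = (-102 + (1 + 34)² - 57*(1 + 34))/(-58 + (1 + 34)) - 14256 = (-102 + 35² - 57*35)/(-58 + 35) - 14256 = (-102 + 1225 - 1995)/(-23) - 14256 = -1/23*(-872) - 14256 = 872/23 - 14256 = -327016/23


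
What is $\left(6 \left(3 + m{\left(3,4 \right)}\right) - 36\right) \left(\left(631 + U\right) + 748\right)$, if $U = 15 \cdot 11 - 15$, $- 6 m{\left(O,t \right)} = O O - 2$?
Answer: $-38225$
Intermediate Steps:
$m{\left(O,t \right)} = \frac{1}{3} - \frac{O^{2}}{6}$ ($m{\left(O,t \right)} = - \frac{O O - 2}{6} = - \frac{O^{2} - 2}{6} = - \frac{-2 + O^{2}}{6} = \frac{1}{3} - \frac{O^{2}}{6}$)
$U = 150$ ($U = 165 - 15 = 150$)
$\left(6 \left(3 + m{\left(3,4 \right)}\right) - 36\right) \left(\left(631 + U\right) + 748\right) = \left(6 \left(3 + \left(\frac{1}{3} - \frac{3^{2}}{6}\right)\right) - 36\right) \left(\left(631 + 150\right) + 748\right) = \left(6 \left(3 + \left(\frac{1}{3} - \frac{3}{2}\right)\right) - 36\right) \left(781 + 748\right) = \left(6 \left(3 + \left(\frac{1}{3} - \frac{3}{2}\right)\right) - 36\right) 1529 = \left(6 \left(3 - \frac{7}{6}\right) - 36\right) 1529 = \left(6 \cdot \frac{11}{6} - 36\right) 1529 = \left(11 - 36\right) 1529 = \left(-25\right) 1529 = -38225$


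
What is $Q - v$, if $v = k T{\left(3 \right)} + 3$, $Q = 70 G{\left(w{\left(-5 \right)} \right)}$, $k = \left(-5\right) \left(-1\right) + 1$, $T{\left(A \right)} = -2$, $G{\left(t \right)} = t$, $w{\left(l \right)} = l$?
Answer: $-341$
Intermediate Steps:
$k = 6$ ($k = 5 + 1 = 6$)
$Q = -350$ ($Q = 70 \left(-5\right) = -350$)
$v = -9$ ($v = 6 \left(-2\right) + 3 = -12 + 3 = -9$)
$Q - v = -350 - -9 = -350 + 9 = -341$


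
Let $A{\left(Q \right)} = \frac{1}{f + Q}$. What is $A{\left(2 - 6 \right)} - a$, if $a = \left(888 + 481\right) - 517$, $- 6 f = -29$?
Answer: $- \frac{4254}{5} \approx -850.8$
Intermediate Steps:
$f = \frac{29}{6}$ ($f = \left(- \frac{1}{6}\right) \left(-29\right) = \frac{29}{6} \approx 4.8333$)
$A{\left(Q \right)} = \frac{1}{\frac{29}{6} + Q}$
$a = 852$ ($a = 1369 - 517 = 852$)
$A{\left(2 - 6 \right)} - a = \frac{6}{29 + 6 \left(2 - 6\right)} - 852 = \frac{6}{29 + 6 \left(-4\right)} - 852 = \frac{6}{29 - 24} - 852 = \frac{6}{5} - 852 = - \frac{4254}{5}$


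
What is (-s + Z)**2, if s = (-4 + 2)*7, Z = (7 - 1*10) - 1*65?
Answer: 2916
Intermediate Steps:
Z = -68 (Z = (7 - 10) - 65 = -3 - 65 = -68)
s = -14 (s = -2*7 = -14)
(-s + Z)**2 = (-1*(-14) - 68)**2 = (14 - 68)**2 = (-54)**2 = 2916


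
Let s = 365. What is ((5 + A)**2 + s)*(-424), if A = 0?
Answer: -165360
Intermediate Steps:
((5 + A)**2 + s)*(-424) = ((5 + 0)**2 + 365)*(-424) = (5**2 + 365)*(-424) = (25 + 365)*(-424) = 390*(-424) = -165360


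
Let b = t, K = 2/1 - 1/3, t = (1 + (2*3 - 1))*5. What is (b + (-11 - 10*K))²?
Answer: 49/9 ≈ 5.4444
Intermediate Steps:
t = 30 (t = (1 + (6 - 1))*5 = (1 + 5)*5 = 6*5 = 30)
K = 5/3 (K = 2*1 - 1*⅓ = 2 - ⅓ = 5/3 ≈ 1.6667)
b = 30
(b + (-11 - 10*K))² = (30 + (-11 - 10*5/3))² = (30 + (-11 - 50/3))² = (30 - 83/3)² = (7/3)² = 49/9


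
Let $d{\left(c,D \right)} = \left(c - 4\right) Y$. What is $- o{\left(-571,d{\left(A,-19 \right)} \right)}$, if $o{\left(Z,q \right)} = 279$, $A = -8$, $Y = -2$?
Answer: $-279$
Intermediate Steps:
$d{\left(c,D \right)} = 8 - 2 c$ ($d{\left(c,D \right)} = \left(c - 4\right) \left(-2\right) = \left(-4 + c\right) \left(-2\right) = 8 - 2 c$)
$- o{\left(-571,d{\left(A,-19 \right)} \right)} = \left(-1\right) 279 = -279$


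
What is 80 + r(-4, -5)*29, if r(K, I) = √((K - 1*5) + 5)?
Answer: 80 + 58*I ≈ 80.0 + 58.0*I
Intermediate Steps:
r(K, I) = √K (r(K, I) = √((K - 5) + 5) = √((-5 + K) + 5) = √K)
80 + r(-4, -5)*29 = 80 + √(-4)*29 = 80 + (2*I)*29 = 80 + 58*I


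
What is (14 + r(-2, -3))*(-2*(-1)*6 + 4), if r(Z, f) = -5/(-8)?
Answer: 234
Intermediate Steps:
r(Z, f) = 5/8 (r(Z, f) = -5*(-⅛) = 5/8)
(14 + r(-2, -3))*(-2*(-1)*6 + 4) = (14 + 5/8)*(-2*(-1)*6 + 4) = 117*(2*6 + 4)/8 = 117*(12 + 4)/8 = (117/8)*16 = 234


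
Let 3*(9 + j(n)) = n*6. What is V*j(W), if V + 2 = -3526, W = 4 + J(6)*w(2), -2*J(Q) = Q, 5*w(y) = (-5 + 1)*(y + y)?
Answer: -321048/5 ≈ -64210.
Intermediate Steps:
w(y) = -8*y/5 (w(y) = ((-5 + 1)*(y + y))/5 = (-8*y)/5 = -8*y/5)
J(Q) = -Q/2
W = 68/5 (W = 4 + (-½*6)*(-8/5*2) = 4 - 3*(-16/5) = 4 + 48/5 = 68/5 ≈ 13.600)
V = -3528 (V = -2 - 3526 = -3528)
j(n) = -9 + 2*n (j(n) = -9 + (n*6)/3 = -9 + (6*n)/3 = -9 + 2*n)
V*j(W) = -3528*(-9 + 2*(68/5)) = -3528*(-9 + 136/5) = -3528*91/5 = -321048/5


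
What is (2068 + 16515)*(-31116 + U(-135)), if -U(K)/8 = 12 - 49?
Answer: -572728060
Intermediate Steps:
U(K) = 296 (U(K) = -8*(12 - 49) = -8*(-37) = 296)
(2068 + 16515)*(-31116 + U(-135)) = (2068 + 16515)*(-31116 + 296) = 18583*(-30820) = -572728060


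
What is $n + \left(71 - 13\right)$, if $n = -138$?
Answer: $-80$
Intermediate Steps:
$n + \left(71 - 13\right) = -138 + \left(71 - 13\right) = -138 + 58 = -80$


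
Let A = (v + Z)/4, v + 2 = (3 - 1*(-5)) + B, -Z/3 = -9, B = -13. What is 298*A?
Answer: 1490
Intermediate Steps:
Z = 27 (Z = -3*(-9) = 27)
v = -7 (v = -2 + ((3 - 1*(-5)) - 13) = -2 + ((3 + 5) - 13) = -2 + (8 - 13) = -2 - 5 = -7)
A = 5 (A = (-7 + 27)/4 = (¼)*20 = 5)
298*A = 298*5 = 1490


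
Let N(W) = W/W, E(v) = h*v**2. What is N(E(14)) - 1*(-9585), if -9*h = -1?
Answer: 9586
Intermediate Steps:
h = 1/9 (h = -1/9*(-1) = 1/9 ≈ 0.11111)
E(v) = v**2/9
N(W) = 1
N(E(14)) - 1*(-9585) = 1 - 1*(-9585) = 1 + 9585 = 9586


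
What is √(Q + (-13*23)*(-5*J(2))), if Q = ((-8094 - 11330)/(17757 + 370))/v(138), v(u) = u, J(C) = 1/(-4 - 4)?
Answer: I*√4677774524249406/5003052 ≈ 13.671*I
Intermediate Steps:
J(C) = -⅛ (J(C) = 1/(-8) = -⅛)
Q = -9712/1250763 (Q = ((-8094 - 11330)/(17757 + 370))/138 = -19424/18127*(1/138) = -19424*1/18127*(1/138) = -19424/18127*1/138 = -9712/1250763 ≈ -0.0077649)
√(Q + (-13*23)*(-5*J(2))) = √(-9712/1250763 + (-13*23)*(-5*(-⅛))) = √(-9712/1250763 - 299*5/8) = √(-9712/1250763 - 1495/8) = √(-1869968381/10006104) = I*√4677774524249406/5003052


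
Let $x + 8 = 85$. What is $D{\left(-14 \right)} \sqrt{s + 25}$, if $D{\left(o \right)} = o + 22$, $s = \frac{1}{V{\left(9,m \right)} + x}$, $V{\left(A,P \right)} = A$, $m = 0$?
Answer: $\frac{12 \sqrt{20554}}{43} \approx 40.009$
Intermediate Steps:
$x = 77$ ($x = -8 + 85 = 77$)
$s = \frac{1}{86}$ ($s = \frac{1}{9 + 77} = \frac{1}{86} \approx 0.011628$)
$D{\left(o \right)} = 22 + o$
$D{\left(-14 \right)} \sqrt{s + 25} = \left(22 - 14\right) \sqrt{\frac{1}{86} + 25} = 8 \sqrt{\frac{2151}{86}} = 8 \frac{3 \sqrt{20554}}{86} = \frac{12 \sqrt{20554}}{43}$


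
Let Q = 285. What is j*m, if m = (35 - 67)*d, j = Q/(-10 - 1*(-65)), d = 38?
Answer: -69312/11 ≈ -6301.1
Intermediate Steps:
j = 57/11 (j = 285/(-10 - 1*(-65)) = 285/(-10 + 65) = 285/55 = 285*(1/55) = 57/11 ≈ 5.1818)
m = -1216 (m = (35 - 67)*38 = -32*38 = -1216)
j*m = (57/11)*(-1216) = -69312/11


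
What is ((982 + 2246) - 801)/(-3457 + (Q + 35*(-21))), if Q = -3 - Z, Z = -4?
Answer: -809/1397 ≈ -0.57910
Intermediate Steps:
Q = 1 (Q = -3 - 1*(-4) = -3 + 4 = 1)
((982 + 2246) - 801)/(-3457 + (Q + 35*(-21))) = ((982 + 2246) - 801)/(-3457 + (1 + 35*(-21))) = (3228 - 801)/(-3457 + (1 - 735)) = 2427/(-3457 - 734) = 2427/(-4191) = 2427*(-1/4191) = -809/1397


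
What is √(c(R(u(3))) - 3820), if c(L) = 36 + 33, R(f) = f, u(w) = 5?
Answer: 11*I*√31 ≈ 61.245*I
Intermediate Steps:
c(L) = 69
√(c(R(u(3))) - 3820) = √(69 - 3820) = √(-3751) = 11*I*√31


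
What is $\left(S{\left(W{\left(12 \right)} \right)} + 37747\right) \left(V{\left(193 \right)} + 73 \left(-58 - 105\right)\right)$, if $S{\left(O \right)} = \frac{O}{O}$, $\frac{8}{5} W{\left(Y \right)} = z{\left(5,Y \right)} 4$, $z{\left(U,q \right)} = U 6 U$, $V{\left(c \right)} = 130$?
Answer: $-444256212$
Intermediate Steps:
$z{\left(U,q \right)} = 6 U^{2}$ ($z{\left(U,q \right)} = 6 U U = 6 U^{2}$)
$W{\left(Y \right)} = 375$ ($W{\left(Y \right)} = \frac{5 \cdot 6 \cdot 5^{2} \cdot 4}{8} = \frac{5 \cdot 6 \cdot 25 \cdot 4}{8} = \frac{5 \cdot 150 \cdot 4}{8} = \frac{5}{8} \cdot 600 = 375$)
$S{\left(O \right)} = 1$
$\left(S{\left(W{\left(12 \right)} \right)} + 37747\right) \left(V{\left(193 \right)} + 73 \left(-58 - 105\right)\right) = \left(1 + 37747\right) \left(130 + 73 \left(-58 - 105\right)\right) = 37748 \left(130 + 73 \left(-163\right)\right) = 37748 \left(130 - 11899\right) = 37748 \left(-11769\right) = -444256212$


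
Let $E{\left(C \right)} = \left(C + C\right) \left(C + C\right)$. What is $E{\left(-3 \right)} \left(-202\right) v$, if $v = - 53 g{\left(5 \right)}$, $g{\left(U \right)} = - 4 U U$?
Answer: $-38541600$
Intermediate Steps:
$g{\left(U \right)} = - 4 U^{2}$
$v = 5300$ ($v = - 53 \left(- 4 \cdot 5^{2}\right) = - 53 \left(\left(-4\right) 25\right) = \left(-53\right) \left(-100\right) = 5300$)
$E{\left(C \right)} = 4 C^{2}$ ($E{\left(C \right)} = 2 C 2 C = 4 C^{2}$)
$E{\left(-3 \right)} \left(-202\right) v = 4 \left(-3\right)^{2} \left(-202\right) 5300 = 4 \cdot 9 \left(-202\right) 5300 = 36 \left(-202\right) 5300 = \left(-7272\right) 5300 = -38541600$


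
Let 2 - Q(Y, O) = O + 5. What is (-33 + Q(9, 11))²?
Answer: 2209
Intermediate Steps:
Q(Y, O) = -3 - O (Q(Y, O) = 2 - (O + 5) = 2 - (5 + O) = 2 + (-5 - O) = -3 - O)
(-33 + Q(9, 11))² = (-33 + (-3 - 1*11))² = (-33 + (-3 - 11))² = (-33 - 14)² = (-47)² = 2209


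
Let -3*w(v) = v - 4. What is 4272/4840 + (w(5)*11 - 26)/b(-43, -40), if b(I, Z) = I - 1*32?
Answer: 34799/27225 ≈ 1.2782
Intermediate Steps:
w(v) = 4/3 - v/3 (w(v) = -(v - 4)/3 = -(-4 + v)/3 = 4/3 - v/3)
b(I, Z) = -32 + I (b(I, Z) = I - 32 = -32 + I)
4272/4840 + (w(5)*11 - 26)/b(-43, -40) = 4272/4840 + ((4/3 - 1/3*5)*11 - 26)/(-32 - 43) = 4272*(1/4840) + ((4/3 - 5/3)*11 - 26)/(-75) = 534/605 + (-1/3*11 - 26)*(-1/75) = 534/605 + (-11/3 - 26)*(-1/75) = 534/605 - 89/3*(-1/75) = 534/605 + 89/225 = 34799/27225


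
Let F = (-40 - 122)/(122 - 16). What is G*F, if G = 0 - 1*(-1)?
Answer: -81/53 ≈ -1.5283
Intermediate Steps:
G = 1 (G = 0 + 1 = 1)
F = -81/53 (F = -162/106 = -162*1/106 = -81/53 ≈ -1.5283)
G*F = 1*(-81/53) = -81/53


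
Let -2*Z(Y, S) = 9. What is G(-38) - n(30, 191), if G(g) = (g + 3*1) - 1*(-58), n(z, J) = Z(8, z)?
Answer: 55/2 ≈ 27.500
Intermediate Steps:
Z(Y, S) = -9/2 (Z(Y, S) = -1/2*9 = -9/2)
n(z, J) = -9/2
G(g) = 61 + g (G(g) = (g + 3) + 58 = (3 + g) + 58 = 61 + g)
G(-38) - n(30, 191) = (61 - 38) - 1*(-9/2) = 23 + 9/2 = 55/2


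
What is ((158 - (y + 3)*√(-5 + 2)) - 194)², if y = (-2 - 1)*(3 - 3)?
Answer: 1269 + 216*I*√3 ≈ 1269.0 + 374.12*I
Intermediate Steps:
y = 0 (y = -3*0 = 0)
((158 - (y + 3)*√(-5 + 2)) - 194)² = ((158 - (0 + 3)*√(-5 + 2)) - 194)² = ((158 - 3*√(-3)) - 194)² = ((158 - 3*I*√3) - 194)² = (-36 - 3*I*√3)²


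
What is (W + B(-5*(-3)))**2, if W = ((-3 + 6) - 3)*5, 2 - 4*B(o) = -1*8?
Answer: 25/4 ≈ 6.2500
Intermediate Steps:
B(o) = 5/2 (B(o) = 1/2 - (-1)*8/4 = 1/2 - 1/4*(-8) = 1/2 + 2 = 5/2)
W = 0 (W = (3 - 3)*5 = 0*5 = 0)
(W + B(-5*(-3)))**2 = (0 + 5/2)**2 = (5/2)**2 = 25/4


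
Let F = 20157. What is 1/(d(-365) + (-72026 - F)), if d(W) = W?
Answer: -1/92548 ≈ -1.0805e-5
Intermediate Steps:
1/(d(-365) + (-72026 - F)) = 1/(-365 + (-72026 - 1*20157)) = 1/(-365 + (-72026 - 20157)) = 1/(-365 - 92183) = 1/(-92548) = -1/92548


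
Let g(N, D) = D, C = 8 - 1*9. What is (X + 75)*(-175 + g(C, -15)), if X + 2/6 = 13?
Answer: -49970/3 ≈ -16657.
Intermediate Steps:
X = 38/3 (X = -⅓ + 13 = 38/3 ≈ 12.667)
C = -1 (C = 8 - 9 = -1)
(X + 75)*(-175 + g(C, -15)) = (38/3 + 75)*(-175 - 15) = (263/3)*(-190) = -49970/3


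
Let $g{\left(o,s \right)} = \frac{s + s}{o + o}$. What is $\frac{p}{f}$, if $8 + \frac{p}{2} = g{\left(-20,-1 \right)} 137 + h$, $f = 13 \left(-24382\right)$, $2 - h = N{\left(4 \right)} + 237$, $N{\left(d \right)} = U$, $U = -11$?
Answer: $\frac{4503}{3169660} \approx 0.0014207$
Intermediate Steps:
$g{\left(o,s \right)} = \frac{s}{o}$ ($g{\left(o,s \right)} = \frac{2 s}{2 o} = 2 s \frac{1}{2 o} = \frac{s}{o}$)
$N{\left(d \right)} = -11$
$h = -224$ ($h = 2 - \left(-11 + 237\right) = 2 - 226 = -224$)
$f = -316966$
$p = - \frac{4503}{10}$ ($p = -16 + 2 \left(- \frac{1}{-20} \cdot 137 - 224\right) = -16 + 2 \left(\left(-1\right) \left(- \frac{1}{20}\right) 137 - 224\right) = -16 + 2 \left(\frac{1}{20} \cdot 137 - 224\right) = -16 + 2 \left(\frac{137}{20} - 224\right) = -16 + 2 \left(- \frac{4343}{20}\right) = -16 - \frac{4343}{10} = - \frac{4503}{10} \approx -450.3$)
$\frac{p}{f} = - \frac{4503}{10 \left(-316966\right)} = \left(- \frac{4503}{10}\right) \left(- \frac{1}{316966}\right) = \frac{4503}{3169660}$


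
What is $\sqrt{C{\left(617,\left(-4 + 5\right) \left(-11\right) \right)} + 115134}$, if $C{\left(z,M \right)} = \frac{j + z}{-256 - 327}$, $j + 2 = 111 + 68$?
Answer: $\frac{2 \sqrt{9783079306}}{583} \approx 339.31$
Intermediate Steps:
$j = 177$ ($j = -2 + \left(111 + 68\right) = -2 + 179 = 177$)
$C{\left(z,M \right)} = - \frac{177}{583} - \frac{z}{583}$ ($C{\left(z,M \right)} = \frac{177 + z}{-256 - 327} = \frac{177 + z}{-583} = \left(177 + z\right) \left(- \frac{1}{583}\right) = - \frac{177}{583} - \frac{z}{583}$)
$\sqrt{C{\left(617,\left(-4 + 5\right) \left(-11\right) \right)} + 115134} = \sqrt{\left(- \frac{177}{583} - \frac{617}{583}\right) + 115134} = \sqrt{- \frac{794}{583} + 115134} = \sqrt{\frac{67122328}{583}} = \frac{2 \sqrt{9783079306}}{583}$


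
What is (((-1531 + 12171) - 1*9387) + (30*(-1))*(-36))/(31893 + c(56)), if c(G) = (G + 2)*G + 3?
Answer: 2333/35144 ≈ 0.066384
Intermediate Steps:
c(G) = 3 + G*(2 + G) (c(G) = (2 + G)*G + 3 = G*(2 + G) + 3 = 3 + G*(2 + G))
(((-1531 + 12171) - 1*9387) + (30*(-1))*(-36))/(31893 + c(56)) = (((-1531 + 12171) - 1*9387) + (30*(-1))*(-36))/(31893 + (3 + 56² + 2*56)) = ((10640 - 9387) - 30*(-36))/(31893 + (3 + 3136 + 112)) = (1253 + 1080)/(31893 + 3251) = 2333/35144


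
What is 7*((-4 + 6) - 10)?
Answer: -56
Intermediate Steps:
7*((-4 + 6) - 10) = 7*(2 - 10) = 7*(-8) = -56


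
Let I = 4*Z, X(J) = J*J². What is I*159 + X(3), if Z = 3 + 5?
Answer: 5115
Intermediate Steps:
X(J) = J³
Z = 8
I = 32 (I = 4*8 = 32)
I*159 + X(3) = 32*159 + 3³ = 5088 + 27 = 5115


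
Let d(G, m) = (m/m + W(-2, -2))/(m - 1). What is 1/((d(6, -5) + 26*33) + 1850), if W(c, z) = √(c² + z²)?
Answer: 97482/263965001 + 12*√2/263965001 ≈ 0.00036936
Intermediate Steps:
d(G, m) = (1 + 2*√2)/(-1 + m) (d(G, m) = (m/m + √((-2)² + (-2)²))/(m - 1) = (1 + √(4 + 4))/(-1 + m) = (1 + √8)/(-1 + m) = (1 + 2*√2)/(-1 + m))
1/((d(6, -5) + 26*33) + 1850) = 1/(((1 + 2*√2)/(-1 - 5) + 26*33) + 1850) = 1/(((1 + 2*√2)/(-6) + 858) + 1850) = 1/((-(1 + 2*√2)/6 + 858) + 1850) = 1/(((-⅙ - √2/3) + 858) + 1850) = 1/((5147/6 - √2/3) + 1850) = 1/(16247/6 - √2/3)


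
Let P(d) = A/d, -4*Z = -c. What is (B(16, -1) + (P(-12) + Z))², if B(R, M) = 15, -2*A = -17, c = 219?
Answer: 2745649/576 ≈ 4766.8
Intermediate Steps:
A = 17/2 (A = -½*(-17) = 17/2 ≈ 8.5000)
Z = 219/4 (Z = -(-1)*219/4 = -¼*(-219) = 219/4 ≈ 54.750)
P(d) = 17/(2*d)
(B(16, -1) + (P(-12) + Z))² = (15 + ((17/2)/(-12) + 219/4))² = (15 + ((17/2)*(-1/12) + 219/4))² = (15 + (-17/24 + 219/4))² = (15 + 1297/24)² = (1657/24)² = 2745649/576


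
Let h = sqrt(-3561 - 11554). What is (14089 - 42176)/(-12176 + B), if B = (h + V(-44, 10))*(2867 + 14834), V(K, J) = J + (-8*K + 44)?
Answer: -40301643082/11241671852203 + 497167987*I*sqrt(15115)/56208359261015 ≈ -0.003585 + 0.0010874*I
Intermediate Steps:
h = I*sqrt(15115) (h = sqrt(-15115) = I*sqrt(15115) ≈ 122.94*I)
V(K, J) = 44 + J - 8*K (V(K, J) = J + (44 - 8*K) = 44 + J - 8*K)
B = 7186606 + 17701*I*sqrt(15115) (B = (I*sqrt(15115) + (44 + 10 - 8*(-44)))*(2867 + 14834) = (I*sqrt(15115) + (44 + 10 + 352))*17701 = (I*sqrt(15115) + 406)*17701 = (406 + I*sqrt(15115))*17701 = 7186606 + 17701*I*sqrt(15115) ≈ 7.1866e+6 + 2.1762e+6*I)
(14089 - 42176)/(-12176 + B) = (14089 - 42176)/(-12176 + (7186606 + 17701*I*sqrt(15115))) = -28087/(7174430 + 17701*I*sqrt(15115))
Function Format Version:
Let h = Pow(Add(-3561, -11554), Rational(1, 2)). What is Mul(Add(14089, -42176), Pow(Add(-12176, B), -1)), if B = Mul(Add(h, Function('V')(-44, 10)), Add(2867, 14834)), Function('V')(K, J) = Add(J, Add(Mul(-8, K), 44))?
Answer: Add(Rational(-40301643082, 11241671852203), Mul(Rational(497167987, 56208359261015), I, Pow(15115, Rational(1, 2)))) ≈ Add(-0.0035850, Mul(0.0010874, I))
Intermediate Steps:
h = Mul(I, Pow(15115, Rational(1, 2))) (h = Pow(-15115, Rational(1, 2)) = Mul(I, Pow(15115, Rational(1, 2))) ≈ Mul(122.94, I))
Function('V')(K, J) = Add(44, J, Mul(-8, K)) (Function('V')(K, J) = Add(J, Add(44, Mul(-8, K))) = Add(44, J, Mul(-8, K)))
B = Add(7186606, Mul(17701, I, Pow(15115, Rational(1, 2)))) (B = Mul(Add(Mul(I, Pow(15115, Rational(1, 2))), Add(44, 10, Mul(-8, -44))), Add(2867, 14834)) = Mul(Add(Mul(I, Pow(15115, Rational(1, 2))), Add(44, 10, 352)), 17701) = Mul(Add(Mul(I, Pow(15115, Rational(1, 2))), 406), 17701) = Mul(Add(406, Mul(I, Pow(15115, Rational(1, 2)))), 17701) = Add(7186606, Mul(17701, I, Pow(15115, Rational(1, 2)))) ≈ Add(7.1866e+6, Mul(2.1762e+6, I)))
Mul(Add(14089, -42176), Pow(Add(-12176, B), -1)) = Mul(Add(14089, -42176), Pow(Add(-12176, Add(7186606, Mul(17701, I, Pow(15115, Rational(1, 2))))), -1)) = Mul(-28087, Pow(Add(7174430, Mul(17701, I, Pow(15115, Rational(1, 2)))), -1))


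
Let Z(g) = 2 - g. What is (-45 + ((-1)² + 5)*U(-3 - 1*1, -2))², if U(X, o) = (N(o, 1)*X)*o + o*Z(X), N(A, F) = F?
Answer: 4761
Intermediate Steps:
U(X, o) = X*o + o*(2 - X) (U(X, o) = (1*X)*o + o*(2 - X) = X*o + o*(2 - X))
(-45 + ((-1)² + 5)*U(-3 - 1*1, -2))² = (-45 + ((-1)² + 5)*(2*(-2)))² = (-45 + (1 + 5)*(-4))² = (-45 + 6*(-4))² = (-45 - 24)² = (-69)² = 4761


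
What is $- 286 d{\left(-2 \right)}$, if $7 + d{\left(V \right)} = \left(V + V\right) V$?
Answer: $-286$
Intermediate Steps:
$d{\left(V \right)} = -7 + 2 V^{2}$ ($d{\left(V \right)} = -7 + \left(V + V\right) V = -7 + 2 V V = -7 + 2 V^{2}$)
$- 286 d{\left(-2 \right)} = - 286 \left(-7 + 2 \left(-2\right)^{2}\right) = - 286 \left(-7 + 2 \cdot 4\right) = - 286 \left(-7 + 8\right) = \left(-286\right) 1 = -286$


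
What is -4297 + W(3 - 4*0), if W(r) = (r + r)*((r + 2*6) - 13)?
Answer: -4285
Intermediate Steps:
W(r) = 2*r*(-1 + r) (W(r) = (2*r)*((r + 12) - 13) = (2*r)*((12 + r) - 13) = (2*r)*(-1 + r) = 2*r*(-1 + r))
-4297 + W(3 - 4*0) = -4297 + 2*(3 - 4*0)*(-1 + (3 - 4*0)) = -4297 + 2*(3 + 0)*(-1 + (3 + 0)) = -4297 + 2*3*(-1 + 3) = -4297 + 2*3*2 = -4297 + 12 = -4285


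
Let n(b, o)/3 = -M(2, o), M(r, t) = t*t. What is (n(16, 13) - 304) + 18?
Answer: -793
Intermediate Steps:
M(r, t) = t**2
n(b, o) = -3*o**2 (n(b, o) = 3*(-o**2) = -3*o**2)
(n(16, 13) - 304) + 18 = (-3*13**2 - 304) + 18 = (-3*169 - 304) + 18 = (-507 - 304) + 18 = -811 + 18 = -793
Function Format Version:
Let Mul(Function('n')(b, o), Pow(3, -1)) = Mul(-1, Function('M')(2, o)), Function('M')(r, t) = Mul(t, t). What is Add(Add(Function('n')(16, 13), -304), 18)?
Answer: -793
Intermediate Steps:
Function('M')(r, t) = Pow(t, 2)
Function('n')(b, o) = Mul(-3, Pow(o, 2)) (Function('n')(b, o) = Mul(3, Mul(-1, Pow(o, 2))) = Mul(-3, Pow(o, 2)))
Add(Add(Function('n')(16, 13), -304), 18) = Add(Add(Mul(-3, Pow(13, 2)), -304), 18) = Add(Add(Mul(-3, 169), -304), 18) = Add(Add(-507, -304), 18) = Add(-811, 18) = -793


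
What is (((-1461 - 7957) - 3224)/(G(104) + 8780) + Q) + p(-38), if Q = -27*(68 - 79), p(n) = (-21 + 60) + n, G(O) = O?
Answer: 1317395/4442 ≈ 296.58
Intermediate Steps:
p(n) = 39 + n
Q = 297 (Q = -27*(-11) = 297)
(((-1461 - 7957) - 3224)/(G(104) + 8780) + Q) + p(-38) = (((-1461 - 7957) - 3224)/(104 + 8780) + 297) + (39 - 38) = ((-9418 - 3224)/8884 + 297) + 1 = (-12642*1/8884 + 297) + 1 = (-6321/4442 + 297) + 1 = 1312953/4442 + 1 = 1317395/4442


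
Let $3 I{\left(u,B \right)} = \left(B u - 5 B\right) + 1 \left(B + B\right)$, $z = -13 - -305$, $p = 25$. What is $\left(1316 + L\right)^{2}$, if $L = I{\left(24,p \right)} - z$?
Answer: $1437601$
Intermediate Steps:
$z = 292$ ($z = -13 + 305 = 292$)
$I{\left(u,B \right)} = - B + \frac{B u}{3}$ ($I{\left(u,B \right)} = \frac{\left(B u - 5 B\right) + 1 \left(B + B\right)}{3} = \frac{\left(- 5 B + B u\right) + 1 \cdot 2 B}{3} = \frac{\left(- 5 B + B u\right) + 2 B}{3} = \frac{- 3 B + B u}{3} = - B + \frac{B u}{3}$)
$L = -117$ ($L = \frac{1}{3} \cdot 25 \left(-3 + 24\right) - 292 = \frac{1}{3} \cdot 25 \cdot 21 - 292 = 175 - 292 = -117$)
$\left(1316 + L\right)^{2} = \left(1316 - 117\right)^{2} = 1199^{2} = 1437601$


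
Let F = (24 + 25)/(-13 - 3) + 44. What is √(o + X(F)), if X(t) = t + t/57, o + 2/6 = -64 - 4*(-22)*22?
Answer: 5*√442054/76 ≈ 43.742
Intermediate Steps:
o = 5615/3 (o = -⅓ + (-64 - 4*(-22)*22) = -⅓ + (-64 + 88*22) = -⅓ + (-64 + 1936) = -⅓ + 1872 = 5615/3 ≈ 1871.7)
F = 655/16 (F = 49/(-16) + 44 = 49*(-1/16) + 44 = -49/16 + 44 = 655/16 ≈ 40.938)
X(t) = 58*t/57 (X(t) = t + t*(1/57) = t + t/57 = 58*t/57)
√(o + X(F)) = √(5615/3 + (58/57)*(655/16)) = √(5615/3 + 18995/456) = √(290825/152) = 5*√442054/76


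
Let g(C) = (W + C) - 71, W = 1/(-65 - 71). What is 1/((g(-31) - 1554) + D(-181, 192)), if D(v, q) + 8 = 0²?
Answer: -136/226305 ≈ -0.00060096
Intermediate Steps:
W = -1/136 (W = 1/(-136) = -1/136 ≈ -0.0073529)
g(C) = -9657/136 + C (g(C) = (-1/136 + C) - 71 = -9657/136 + C)
D(v, q) = -8 (D(v, q) = -8 + 0² = -8 + 0 = -8)
1/((g(-31) - 1554) + D(-181, 192)) = 1/(((-9657/136 - 31) - 1554) - 8) = 1/((-13873/136 - 1554) - 8) = 1/(-225217/136 - 8) = 1/(-226305/136) = -136/226305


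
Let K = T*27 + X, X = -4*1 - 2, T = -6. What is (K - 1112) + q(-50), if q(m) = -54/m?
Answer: -31973/25 ≈ -1278.9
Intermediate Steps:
X = -6 (X = -4 - 2 = -6)
K = -168 (K = -6*27 - 6 = -162 - 6 = -168)
(K - 1112) + q(-50) = (-168 - 1112) - 54/(-50) = -1280 - 54*(-1/50) = -1280 + 27/25 = -31973/25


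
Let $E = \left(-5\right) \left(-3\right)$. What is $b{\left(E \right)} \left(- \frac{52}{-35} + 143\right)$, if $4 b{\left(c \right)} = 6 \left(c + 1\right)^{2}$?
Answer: $\frac{1941888}{35} \approx 55483.0$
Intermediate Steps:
$E = 15$
$b{\left(c \right)} = \frac{3 \left(1 + c\right)^{2}}{2}$ ($b{\left(c \right)} = \frac{6 \left(c + 1\right)^{2}}{4} = \frac{6 \left(1 + c\right)^{2}}{4} = \frac{3 \left(1 + c\right)^{2}}{2}$)
$b{\left(E \right)} \left(- \frac{52}{-35} + 143\right) = \frac{3 \left(1 + 15\right)^{2}}{2} \left(- \frac{52}{-35} + 143\right) = \frac{3 \cdot 16^{2}}{2} \left(\left(-52\right) \left(- \frac{1}{35}\right) + 143\right) = \frac{3}{2} \cdot 256 \left(\frac{52}{35} + 143\right) = 384 \cdot \frac{5057}{35} = \frac{1941888}{35}$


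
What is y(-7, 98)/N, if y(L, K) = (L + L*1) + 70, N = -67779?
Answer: -56/67779 ≈ -0.00082621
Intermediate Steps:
y(L, K) = 70 + 2*L (y(L, K) = (L + L) + 70 = 2*L + 70 = 70 + 2*L)
y(-7, 98)/N = (70 + 2*(-7))/(-67779) = (70 - 14)*(-1/67779) = 56*(-1/67779) = -56/67779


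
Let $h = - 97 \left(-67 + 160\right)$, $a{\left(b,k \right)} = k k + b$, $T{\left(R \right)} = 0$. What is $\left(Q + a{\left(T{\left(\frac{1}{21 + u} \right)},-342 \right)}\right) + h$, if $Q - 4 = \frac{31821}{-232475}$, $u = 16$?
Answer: $\frac{25094947004}{232475} \approx 1.0795 \cdot 10^{5}$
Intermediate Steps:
$a{\left(b,k \right)} = b + k^{2}$ ($a{\left(b,k \right)} = k^{2} + b = b + k^{2}$)
$Q = \frac{898079}{232475}$ ($Q = 4 + \frac{31821}{-232475} = 4 + 31821 \left(- \frac{1}{232475}\right) = 4 - \frac{31821}{232475} = \frac{898079}{232475} \approx 3.8631$)
$h = -9021$ ($h = \left(-97\right) 93 = -9021$)
$\left(Q + a{\left(T{\left(\frac{1}{21 + u} \right)},-342 \right)}\right) + h = \left(\frac{898079}{232475} + \left(0 + \left(-342\right)^{2}\right)\right) - 9021 = \left(\frac{898079}{232475} + \left(0 + 116964\right)\right) - 9021 = \left(\frac{898079}{232475} + 116964\right) - 9021 = \frac{27192103979}{232475} - 9021 = \frac{25094947004}{232475}$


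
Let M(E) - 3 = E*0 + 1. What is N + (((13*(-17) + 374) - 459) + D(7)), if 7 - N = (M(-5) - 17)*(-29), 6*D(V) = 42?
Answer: -669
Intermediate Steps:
M(E) = 4 (M(E) = 3 + (E*0 + 1) = 3 + (0 + 1) = 3 + 1 = 4)
D(V) = 7 (D(V) = (⅙)*42 = 7)
N = -370 (N = 7 - (4 - 17)*(-29) = 7 - (-13)*(-29) = 7 - 1*377 = 7 - 377 = -370)
N + (((13*(-17) + 374) - 459) + D(7)) = -370 + (((13*(-17) + 374) - 459) + 7) = -370 + (((-221 + 374) - 459) + 7) = -370 + ((153 - 459) + 7) = -370 + (-306 + 7) = -370 - 299 = -669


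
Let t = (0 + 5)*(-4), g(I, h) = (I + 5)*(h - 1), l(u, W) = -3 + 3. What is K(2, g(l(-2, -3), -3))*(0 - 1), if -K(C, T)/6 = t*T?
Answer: 2400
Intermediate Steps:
l(u, W) = 0
g(I, h) = (-1 + h)*(5 + I) (g(I, h) = (5 + I)*(-1 + h) = (-1 + h)*(5 + I))
t = -20 (t = 5*(-4) = -20)
K(C, T) = 120*T (K(C, T) = -(-120)*T = 120*T)
K(2, g(l(-2, -3), -3))*(0 - 1) = (120*(-5 - 1*0 + 5*(-3) + 0*(-3)))*(0 - 1) = (120*(-5 + 0 - 15 + 0))*(-1) = (120*(-20))*(-1) = -2400*(-1) = 2400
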